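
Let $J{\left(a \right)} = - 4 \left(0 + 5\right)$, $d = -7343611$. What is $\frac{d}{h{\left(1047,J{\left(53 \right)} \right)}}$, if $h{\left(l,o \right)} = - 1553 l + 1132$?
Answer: $\frac{7343611}{1624859} \approx 4.5195$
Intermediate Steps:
$J{\left(a \right)} = -20$ ($J{\left(a \right)} = \left(-4\right) 5 = -20$)
$h{\left(l,o \right)} = 1132 - 1553 l$
$\frac{d}{h{\left(1047,J{\left(53 \right)} \right)}} = - \frac{7343611}{1132 - 1625991} = - \frac{7343611}{-1624859} = \left(-7343611\right) \left(- \frac{1}{1624859}\right) = \frac{7343611}{1624859}$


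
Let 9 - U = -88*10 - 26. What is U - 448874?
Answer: -447959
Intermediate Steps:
U = 915 (U = 9 - (-88*10 - 26) = 9 - (-880 - 26) = 9 - 1*(-906) = 9 + 906 = 915)
U - 448874 = 915 - 448874 = -447959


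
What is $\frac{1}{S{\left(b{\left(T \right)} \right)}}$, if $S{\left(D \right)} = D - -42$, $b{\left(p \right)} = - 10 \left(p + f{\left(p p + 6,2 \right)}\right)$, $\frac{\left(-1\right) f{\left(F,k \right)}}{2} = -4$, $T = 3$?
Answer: $- \frac{1}{68} \approx -0.014706$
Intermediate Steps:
$f{\left(F,k \right)} = 8$ ($f{\left(F,k \right)} = \left(-2\right) \left(-4\right) = 8$)
$b{\left(p \right)} = -80 - 10 p$ ($b{\left(p \right)} = - 10 \left(p + 8\right) = - 10 \left(8 + p\right) = -80 - 10 p$)
$S{\left(D \right)} = 42 + D$ ($S{\left(D \right)} = D + 42 = 42 + D$)
$\frac{1}{S{\left(b{\left(T \right)} \right)}} = \frac{1}{42 - 110} = \frac{1}{-68} = - \frac{1}{68}$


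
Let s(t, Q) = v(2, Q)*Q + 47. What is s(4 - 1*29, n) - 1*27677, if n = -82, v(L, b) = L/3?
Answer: -83054/3 ≈ -27685.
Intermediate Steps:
v(L, b) = L/3 (v(L, b) = L*(⅓) = L/3)
s(t, Q) = 47 + 2*Q/3 (s(t, Q) = ((⅓)*2)*Q + 47 = 2*Q/3 + 47 = 47 + 2*Q/3)
s(4 - 1*29, n) - 1*27677 = (47 + (⅔)*(-82)) - 1*27677 = (47 - 164/3) - 27677 = -23/3 - 27677 = -83054/3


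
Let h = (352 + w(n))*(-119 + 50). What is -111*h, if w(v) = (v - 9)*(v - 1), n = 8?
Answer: 2642355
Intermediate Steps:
w(v) = (-1 + v)*(-9 + v) (w(v) = (-9 + v)*(-1 + v) = (-1 + v)*(-9 + v))
h = -23805 (h = (352 + (9 + 8² - 10*8))*(-119 + 50) = (352 + (9 + 64 - 80))*(-69) = (352 - 7)*(-69) = 345*(-69) = -23805)
-111*h = -111*(-23805) = 2642355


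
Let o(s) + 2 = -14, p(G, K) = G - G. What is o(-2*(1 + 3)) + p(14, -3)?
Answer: -16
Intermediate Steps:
p(G, K) = 0
o(s) = -16 (o(s) = -2 - 14 = -16)
o(-2*(1 + 3)) + p(14, -3) = -16 + 0 = -16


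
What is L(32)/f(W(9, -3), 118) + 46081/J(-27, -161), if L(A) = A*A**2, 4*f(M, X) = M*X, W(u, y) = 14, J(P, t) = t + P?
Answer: -12871069/77644 ≈ -165.77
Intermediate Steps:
J(P, t) = P + t
f(M, X) = M*X/4 (f(M, X) = (M*X)/4 = M*X/4)
L(A) = A**3
L(32)/f(W(9, -3), 118) + 46081/J(-27, -161) = 32**3/(((1/4)*14*118)) + 46081/(-27 - 161) = 32768/413 + 46081/(-188) = 32768*(1/413) + 46081*(-1/188) = 32768/413 - 46081/188 = -12871069/77644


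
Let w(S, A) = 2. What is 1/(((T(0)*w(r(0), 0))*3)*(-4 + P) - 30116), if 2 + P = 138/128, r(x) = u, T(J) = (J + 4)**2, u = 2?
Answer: -2/61177 ≈ -3.2692e-5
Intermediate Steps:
T(J) = (4 + J)**2
r(x) = 2
P = -59/64 (P = -2 + 138/128 = -2 + 138*(1/128) = -2 + 69/64 = -59/64 ≈ -0.92188)
1/(((T(0)*w(r(0), 0))*3)*(-4 + P) - 30116) = 1/((((4 + 0)**2*2)*3)*(-4 - 59/64) - 30116) = 1/(((4**2*2)*3)*(-315/64) - 30116) = 1/(((16*2)*3)*(-315/64) - 30116) = 1/((32*3)*(-315/64) - 30116) = 1/(96*(-315/64) - 30116) = 1/(-945/2 - 30116) = 1/(-61177/2) = -2/61177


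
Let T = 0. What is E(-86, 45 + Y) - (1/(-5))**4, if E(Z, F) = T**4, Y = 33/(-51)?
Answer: -1/625 ≈ -0.0016000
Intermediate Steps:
Y = -11/17 (Y = 33*(-1/51) = -11/17 ≈ -0.64706)
E(Z, F) = 0 (E(Z, F) = 0**4 = 0)
E(-86, 45 + Y) - (1/(-5))**4 = 0 - (1/(-5))**4 = 0 - (1*(-1/5))**4 = 0 - (-1/5)**4 = 0 - 1*1/625 = 0 - 1/625 = -1/625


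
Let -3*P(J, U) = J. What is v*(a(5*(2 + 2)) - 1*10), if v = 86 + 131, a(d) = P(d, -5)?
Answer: -10850/3 ≈ -3616.7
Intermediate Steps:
P(J, U) = -J/3
a(d) = -d/3
v = 217
v*(a(5*(2 + 2)) - 1*10) = 217*(-5*(2 + 2)/3 - 1*10) = 217*(-5*4/3 - 10) = 217*(-⅓*20 - 10) = 217*(-20/3 - 10) = 217*(-50/3) = -10850/3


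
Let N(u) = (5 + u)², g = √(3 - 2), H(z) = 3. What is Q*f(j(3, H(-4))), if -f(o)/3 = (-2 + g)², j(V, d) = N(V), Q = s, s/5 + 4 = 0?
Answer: 60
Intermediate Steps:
g = 1 (g = √1 = 1)
s = -20 (s = -20 + 5*0 = -20 + 0 = -20)
Q = -20
j(V, d) = (5 + V)²
f(o) = -3 (f(o) = -3*(-2 + 1)² = -3*(-1)² = -3*1 = -3)
Q*f(j(3, H(-4))) = -20*(-3) = 60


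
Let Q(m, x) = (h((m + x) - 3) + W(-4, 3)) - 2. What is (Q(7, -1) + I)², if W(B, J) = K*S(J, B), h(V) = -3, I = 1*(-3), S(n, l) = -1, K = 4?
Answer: 144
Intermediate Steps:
I = -3
W(B, J) = -4 (W(B, J) = 4*(-1) = -4)
Q(m, x) = -9 (Q(m, x) = (-3 - 4) - 2 = -7 - 2 = -9)
(Q(7, -1) + I)² = (-9 - 3)² = (-12)² = 144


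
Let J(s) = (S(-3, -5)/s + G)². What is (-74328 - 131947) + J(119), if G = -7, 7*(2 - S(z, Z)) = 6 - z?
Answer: -143098011199/693889 ≈ -2.0623e+5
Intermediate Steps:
S(z, Z) = 8/7 + z/7 (S(z, Z) = 2 - (6 - z)/7 = 2 + (-6/7 + z/7) = 8/7 + z/7)
J(s) = (-7 + 5/(7*s))² (J(s) = ((8/7 + (⅐)*(-3))/s - 7)² = ((8/7 - 3/7)/s - 7)² = (5/(7*s) - 7)² = (-7 + 5/(7*s))²)
(-74328 - 131947) + J(119) = (-74328 - 131947) + (1/49)*(-5 + 49*119)²/119² = -206275 + (1/49)*(1/14161)*(-5 + 5831)² = -206275 + (1/49)*(1/14161)*5826² = -206275 + (1/49)*(1/14161)*33942276 = -206275 + 33942276/693889 = -143098011199/693889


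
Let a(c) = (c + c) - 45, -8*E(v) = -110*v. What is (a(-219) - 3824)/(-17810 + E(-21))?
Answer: 17228/72395 ≈ 0.23797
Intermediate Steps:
E(v) = 55*v/4 (E(v) = -(-55)*v/4 = 55*v/4)
a(c) = -45 + 2*c (a(c) = 2*c - 45 = -45 + 2*c)
(a(-219) - 3824)/(-17810 + E(-21)) = ((-45 + 2*(-219)) - 3824)/(-17810 + (55/4)*(-21)) = ((-45 - 438) - 3824)/(-17810 - 1155/4) = (-483 - 3824)/(-72395/4) = -4307*(-4/72395) = 17228/72395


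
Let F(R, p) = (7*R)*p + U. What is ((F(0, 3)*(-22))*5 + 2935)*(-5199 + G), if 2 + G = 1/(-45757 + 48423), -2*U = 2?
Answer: -42221558925/2666 ≈ -1.5837e+7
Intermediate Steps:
U = -1 (U = -½*2 = -1)
F(R, p) = -1 + 7*R*p (F(R, p) = (7*R)*p - 1 = 7*R*p - 1 = -1 + 7*R*p)
G = -5331/2666 (G = -2 + 1/(-45757 + 48423) = -2 + 1/2666 = -5331/2666 ≈ -1.9996)
((F(0, 3)*(-22))*5 + 2935)*(-5199 + G) = (((-1 + 7*0*3)*(-22))*5 + 2935)*(-5199 - 5331/2666) = (((-1 + 0)*(-22))*5 + 2935)*(-13865865/2666) = (-1*(-22)*5 + 2935)*(-13865865/2666) = (22*5 + 2935)*(-13865865/2666) = (110 + 2935)*(-13865865/2666) = 3045*(-13865865/2666) = -42221558925/2666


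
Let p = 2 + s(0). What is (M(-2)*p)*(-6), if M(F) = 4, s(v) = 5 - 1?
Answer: -144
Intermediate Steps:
s(v) = 4
p = 6 (p = 2 + 4 = 6)
(M(-2)*p)*(-6) = (4*6)*(-6) = 24*(-6) = -144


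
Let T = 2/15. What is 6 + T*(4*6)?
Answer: 46/5 ≈ 9.2000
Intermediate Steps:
T = 2/15 (T = 2*(1/15) = 2/15 ≈ 0.13333)
6 + T*(4*6) = 6 + 2*(4*6)/15 = 6 + (2/15)*24 = 6 + 16/5 = 46/5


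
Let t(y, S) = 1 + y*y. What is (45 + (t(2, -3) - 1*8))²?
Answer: 1764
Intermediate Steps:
t(y, S) = 1 + y²
(45 + (t(2, -3) - 1*8))² = (45 + ((1 + 2²) - 1*8))² = (45 + ((1 + 4) - 8))² = (45 + (5 - 8))² = (45 - 3)² = 42² = 1764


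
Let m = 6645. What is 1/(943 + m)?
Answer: 1/7588 ≈ 0.00013179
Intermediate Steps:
1/(943 + m) = 1/(943 + 6645) = 1/7588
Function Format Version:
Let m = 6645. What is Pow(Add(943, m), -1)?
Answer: Rational(1, 7588) ≈ 0.00013179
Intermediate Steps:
Pow(Add(943, m), -1) = Pow(Add(943, 6645), -1) = Pow(7588, -1) = Rational(1, 7588)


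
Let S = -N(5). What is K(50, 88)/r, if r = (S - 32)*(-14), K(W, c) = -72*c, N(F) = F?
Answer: -3168/259 ≈ -12.232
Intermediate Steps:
S = -5 (S = -1*5 = -5)
r = 518 (r = (-5 - 32)*(-14) = -37*(-14) = 518)
K(50, 88)/r = -72*88/518 = -6336*1/518 = -3168/259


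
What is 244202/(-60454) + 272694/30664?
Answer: 2249308237/463440364 ≈ 4.8535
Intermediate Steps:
244202/(-60454) + 272694/30664 = 244202*(-1/60454) + 272694*(1/30664) = -122101/30227 + 136347/15332 = 2249308237/463440364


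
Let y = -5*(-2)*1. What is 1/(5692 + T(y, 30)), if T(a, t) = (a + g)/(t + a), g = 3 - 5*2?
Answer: 40/227683 ≈ 0.00017568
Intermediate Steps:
y = 10 (y = 10*1 = 10)
g = -7 (g = 3 - 10 = -7)
T(a, t) = (-7 + a)/(a + t) (T(a, t) = (a - 7)/(t + a) = (-7 + a)/(a + t))
1/(5692 + T(y, 30)) = 1/(5692 + (-7 + 10)/(10 + 30)) = 1/(5692 + 3/40) = 1/(227683/40) = 40/227683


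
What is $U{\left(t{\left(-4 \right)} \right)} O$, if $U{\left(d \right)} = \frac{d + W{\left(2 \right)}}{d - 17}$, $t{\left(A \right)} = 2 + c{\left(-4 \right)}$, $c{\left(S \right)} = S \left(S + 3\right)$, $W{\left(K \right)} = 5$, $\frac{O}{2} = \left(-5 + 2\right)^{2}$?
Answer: $-18$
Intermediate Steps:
$O = 18$ ($O = 2 \left(-5 + 2\right)^{2} = 2 \left(-3\right)^{2} = 2 \cdot 9 = 18$)
$c{\left(S \right)} = S \left(3 + S\right)$
$t{\left(A \right)} = 6$ ($t{\left(A \right)} = 2 - 4 \left(3 - 4\right) = 2 - -4 = 2 + 4 = 6$)
$U{\left(d \right)} = \frac{5 + d}{-17 + d}$ ($U{\left(d \right)} = \frac{d + 5}{d - 17} = \frac{5 + d}{-17 + d}$)
$U{\left(t{\left(-4 \right)} \right)} O = \frac{5 + 6}{-17 + 6} \cdot 18 = \frac{1}{-11} \cdot 11 \cdot 18 = \left(- \frac{1}{11}\right) 11 \cdot 18 = \left(-1\right) 18 = -18$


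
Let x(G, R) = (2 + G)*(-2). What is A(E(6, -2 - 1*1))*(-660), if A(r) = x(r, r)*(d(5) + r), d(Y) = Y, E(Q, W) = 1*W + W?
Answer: 5280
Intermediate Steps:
x(G, R) = -4 - 2*G
E(Q, W) = 2*W (E(Q, W) = W + W = 2*W)
A(r) = (-4 - 2*r)*(5 + r)
A(E(6, -2 - 1*1))*(-660) = -2*(2 + 2*(-2 - 1*1))*(5 + 2*(-2 - 1*1))*(-660) = -2*(2 + 2*(-2 - 1))*(5 + 2*(-2 - 1))*(-660) = -2*(2 + 2*(-3))*(5 + 2*(-3))*(-660) = -2*(2 - 6)*(5 - 6)*(-660) = -2*(-4)*(-1)*(-660) = -8*(-660) = 5280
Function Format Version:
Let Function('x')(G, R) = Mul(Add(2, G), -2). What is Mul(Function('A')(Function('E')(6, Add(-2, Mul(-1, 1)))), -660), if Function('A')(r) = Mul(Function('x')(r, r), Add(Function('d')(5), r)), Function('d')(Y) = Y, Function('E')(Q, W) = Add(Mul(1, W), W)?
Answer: 5280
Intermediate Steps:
Function('x')(G, R) = Add(-4, Mul(-2, G))
Function('E')(Q, W) = Mul(2, W) (Function('E')(Q, W) = Add(W, W) = Mul(2, W))
Function('A')(r) = Mul(Add(-4, Mul(-2, r)), Add(5, r))
Mul(Function('A')(Function('E')(6, Add(-2, Mul(-1, 1)))), -660) = Mul(Mul(-2, Add(2, Mul(2, Add(-2, Mul(-1, 1)))), Add(5, Mul(2, Add(-2, Mul(-1, 1))))), -660) = Mul(Mul(-2, Add(2, Mul(2, Add(-2, -1))), Add(5, Mul(2, Add(-2, -1)))), -660) = Mul(Mul(-2, Add(2, Mul(2, -3)), Add(5, Mul(2, -3))), -660) = Mul(Mul(-2, Add(2, -6), Add(5, -6)), -660) = Mul(Mul(-2, -4, -1), -660) = Mul(-8, -660) = 5280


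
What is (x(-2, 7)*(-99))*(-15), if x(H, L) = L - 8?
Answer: -1485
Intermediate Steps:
x(H, L) = -8 + L
(x(-2, 7)*(-99))*(-15) = ((-8 + 7)*(-99))*(-15) = -1*(-99)*(-15) = 99*(-15) = -1485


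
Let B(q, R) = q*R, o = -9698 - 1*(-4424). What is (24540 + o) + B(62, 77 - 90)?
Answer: 18460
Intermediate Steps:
o = -5274 (o = -9698 + 4424 = -5274)
B(q, R) = R*q
(24540 + o) + B(62, 77 - 90) = (24540 - 5274) + (77 - 90)*62 = 19266 - 13*62 = 19266 - 806 = 18460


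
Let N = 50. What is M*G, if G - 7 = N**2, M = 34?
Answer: 85238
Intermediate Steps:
G = 2507 (G = 7 + 50**2 = 7 + 2500 = 2507)
M*G = 34*2507 = 85238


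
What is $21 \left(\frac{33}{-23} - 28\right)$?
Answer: $- \frac{14217}{23} \approx -618.13$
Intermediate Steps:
$21 \left(\frac{33}{-23} - 28\right) = 21 \left(33 \left(- \frac{1}{23}\right) - 28\right) = 21 \left(- \frac{33}{23} - 28\right) = 21 \left(- \frac{677}{23}\right) = - \frac{14217}{23}$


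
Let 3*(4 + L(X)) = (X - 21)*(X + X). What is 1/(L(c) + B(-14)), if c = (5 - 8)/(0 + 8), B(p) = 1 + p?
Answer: -32/373 ≈ -0.085791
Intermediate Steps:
c = -3/8 ≈ -0.37500
L(X) = -4 + 2*X*(-21 + X)/3 (L(X) = -4 + ((X - 21)*(X + X))/3 = -4 + ((-21 + X)*(2*X))/3 = -4 + (2*X*(-21 + X))/3 = -4 + 2*X*(-21 + X)/3)
1/(L(c) + B(-14)) = 1/((-4 - 14*(-3/8) + 2*(-3/8)²/3) + (1 - 14)) = 1/((-4 + 21/4 + (⅔)*(9/64)) - 13) = 1/((-4 + 21/4 + 3/32) - 13) = 1/(43/32 - 13) = 1/(-373/32) = -32/373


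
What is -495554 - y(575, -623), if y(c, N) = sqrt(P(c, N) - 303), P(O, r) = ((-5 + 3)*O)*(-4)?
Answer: -495554 - sqrt(4297) ≈ -4.9562e+5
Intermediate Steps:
P(O, r) = 8*O (P(O, r) = -2*O*(-4) = 8*O)
y(c, N) = sqrt(-303 + 8*c) (y(c, N) = sqrt(8*c - 303) = sqrt(-303 + 8*c))
-495554 - y(575, -623) = -495554 - sqrt(-303 + 8*575) = -495554 - sqrt(-303 + 4600) = -495554 - sqrt(4297)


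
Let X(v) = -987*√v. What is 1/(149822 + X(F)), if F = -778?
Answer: 74911/11602267583 + 987*I*√778/23204535166 ≈ 6.4566e-6 + 1.1864e-6*I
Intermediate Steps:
1/(149822 + X(F)) = 1/(149822 - 987*I*√778)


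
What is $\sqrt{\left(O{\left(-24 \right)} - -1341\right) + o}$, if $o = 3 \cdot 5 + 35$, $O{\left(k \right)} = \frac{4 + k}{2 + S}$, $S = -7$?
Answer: $3 \sqrt{155} \approx 37.35$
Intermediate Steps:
$O{\left(k \right)} = - \frac{4}{5} - \frac{k}{5}$ ($O{\left(k \right)} = \frac{4 + k}{2 - 7} = \frac{4 + k}{-5} = \left(4 + k\right) \left(- \frac{1}{5}\right) = - \frac{4}{5} - \frac{k}{5}$)
$o = 50$ ($o = 15 + 35 = 50$)
$\sqrt{\left(O{\left(-24 \right)} - -1341\right) + o} = \sqrt{\left(\left(- \frac{4}{5} - - \frac{24}{5}\right) - -1341\right) + 50} = \sqrt{\left(\left(- \frac{4}{5} + \frac{24}{5}\right) + 1341\right) + 50} = \sqrt{\left(4 + 1341\right) + 50} = \sqrt{1345 + 50} = \sqrt{1395} = 3 \sqrt{155}$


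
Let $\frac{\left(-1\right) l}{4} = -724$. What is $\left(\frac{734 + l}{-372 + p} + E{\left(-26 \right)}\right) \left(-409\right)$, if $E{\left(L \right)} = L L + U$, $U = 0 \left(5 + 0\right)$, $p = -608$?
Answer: $- \frac{26946965}{98} \approx -2.7497 \cdot 10^{5}$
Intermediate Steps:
$l = 2896$ ($l = \left(-4\right) \left(-724\right) = 2896$)
$U = 0$ ($U = 0 \cdot 5 = 0$)
$E{\left(L \right)} = L^{2}$ ($E{\left(L \right)} = L L + 0 = L^{2} + 0 = L^{2}$)
$\left(\frac{734 + l}{-372 + p} + E{\left(-26 \right)}\right) \left(-409\right) = \left(\frac{734 + 2896}{-372 - 608} + \left(-26\right)^{2}\right) \left(-409\right) = \left(\frac{3630}{-980} + 676\right) \left(-409\right) = \left(3630 \left(- \frac{1}{980}\right) + 676\right) \left(-409\right) = \left(- \frac{363}{98} + 676\right) \left(-409\right) = \frac{65885}{98} \left(-409\right) = - \frac{26946965}{98}$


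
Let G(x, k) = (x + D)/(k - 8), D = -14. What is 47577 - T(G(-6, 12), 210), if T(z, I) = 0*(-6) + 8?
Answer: 47569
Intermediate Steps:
G(x, k) = (-14 + x)/(-8 + k) (G(x, k) = (x - 14)/(k - 8) = (-14 + x)/(-8 + k))
T(z, I) = 8 (T(z, I) = 0 + 8 = 8)
47577 - T(G(-6, 12), 210) = 47577 - 1*8 = 47577 - 8 = 47569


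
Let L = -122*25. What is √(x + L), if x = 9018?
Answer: 4*√373 ≈ 77.253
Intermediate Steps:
L = -3050
√(x + L) = √(9018 - 3050) = √5968 = 4*√373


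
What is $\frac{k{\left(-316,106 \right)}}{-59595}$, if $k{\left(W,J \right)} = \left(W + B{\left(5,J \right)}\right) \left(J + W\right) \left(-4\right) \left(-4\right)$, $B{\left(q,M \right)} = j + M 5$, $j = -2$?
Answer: $\frac{47488}{3973} \approx 11.953$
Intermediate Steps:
$B{\left(q,M \right)} = -2 + 5 M$ ($B{\left(q,M \right)} = -2 + M 5 = -2 + 5 M$)
$k{\left(W,J \right)} = 16 \left(J + W\right) \left(-2 + W + 5 J\right)$ ($k{\left(W,J \right)} = \left(W + \left(-2 + 5 J\right)\right) \left(J + W\right) \left(-4\right) \left(-4\right) = \left(-2 + W + 5 J\right) \left(J + W\right) \left(-4\right) \left(-4\right) = \left(J + W\right) \left(-2 + W + 5 J\right) \left(-4\right) \left(-4\right) = - 4 \left(J + W\right) \left(-2 + W + 5 J\right) \left(-4\right) = 16 \left(J + W\right) \left(-2 + W + 5 J\right)$)
$\frac{k{\left(-316,106 \right)}}{-59595} = \frac{16 \left(-316\right)^{2} + 16 \cdot 106 \left(-316\right) + 16 \cdot 106 \left(-2 + 5 \cdot 106\right) + 16 \left(-316\right) \left(-2 + 5 \cdot 106\right)}{-59595} = \left(16 \cdot 99856 - 535936 + 16 \cdot 106 \left(-2 + 530\right) + 16 \left(-316\right) \left(-2 + 530\right)\right) \left(- \frac{1}{59595}\right) = \left(1597696 - 535936 + 16 \cdot 106 \cdot 528 + 16 \left(-316\right) 528\right) \left(- \frac{1}{59595}\right) = \left(1597696 - 535936 + 895488 - 2669568\right) \left(- \frac{1}{59595}\right) = \left(-712320\right) \left(- \frac{1}{59595}\right) = \frac{47488}{3973}$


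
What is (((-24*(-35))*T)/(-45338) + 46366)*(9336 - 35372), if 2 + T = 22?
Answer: -27365462052344/22669 ≈ -1.2072e+9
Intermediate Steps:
T = 20 (T = -2 + 22 = 20)
(((-24*(-35))*T)/(-45338) + 46366)*(9336 - 35372) = ((-24*(-35)*20)/(-45338) + 46366)*(9336 - 35372) = ((840*20)*(-1/45338) + 46366)*(-26036) = (16800*(-1/45338) + 46366)*(-26036) = (-8400/22669 + 46366)*(-26036) = (1051062454/22669)*(-26036) = -27365462052344/22669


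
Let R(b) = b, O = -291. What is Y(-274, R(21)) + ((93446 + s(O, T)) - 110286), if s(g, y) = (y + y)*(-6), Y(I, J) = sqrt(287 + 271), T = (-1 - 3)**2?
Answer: -17032 + 3*sqrt(62) ≈ -17008.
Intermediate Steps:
T = 16 (T = (-4)**2 = 16)
Y(I, J) = 3*sqrt(62) (Y(I, J) = sqrt(558) = 3*sqrt(62))
s(g, y) = -12*y (s(g, y) = (2*y)*(-6) = -12*y)
Y(-274, R(21)) + ((93446 + s(O, T)) - 110286) = 3*sqrt(62) + ((93446 - 12*16) - 110286) = 3*sqrt(62) + ((93446 - 192) - 110286) = 3*sqrt(62) + (93254 - 110286) = 3*sqrt(62) - 17032 = -17032 + 3*sqrt(62)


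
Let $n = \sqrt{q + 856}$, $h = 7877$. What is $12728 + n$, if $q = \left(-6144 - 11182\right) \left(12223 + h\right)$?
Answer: $12728 + 4 i \sqrt{21765734} \approx 12728.0 + 18662.0 i$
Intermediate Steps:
$q = -348252600$ ($q = \left(-6144 - 11182\right) \left(12223 + 7877\right) = \left(-17326\right) 20100 = -348252600$)
$n = 4 i \sqrt{21765734}$ ($n = \sqrt{-348252600 + 856} = \sqrt{-348251744} = 4 i \sqrt{21765734} \approx 18662.0 i$)
$12728 + n = 12728 + 4 i \sqrt{21765734}$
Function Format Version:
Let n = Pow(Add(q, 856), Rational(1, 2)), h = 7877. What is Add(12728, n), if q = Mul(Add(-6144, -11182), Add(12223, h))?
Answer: Add(12728, Mul(4, I, Pow(21765734, Rational(1, 2)))) ≈ Add(12728., Mul(18662., I))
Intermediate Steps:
q = -348252600 (q = Mul(Add(-6144, -11182), Add(12223, 7877)) = Mul(-17326, 20100) = -348252600)
n = Mul(4, I, Pow(21765734, Rational(1, 2))) (n = Pow(Add(-348252600, 856), Rational(1, 2)) = Pow(-348251744, Rational(1, 2)) = Mul(4, I, Pow(21765734, Rational(1, 2))) ≈ Mul(18662., I))
Add(12728, n) = Add(12728, Mul(4, I, Pow(21765734, Rational(1, 2))))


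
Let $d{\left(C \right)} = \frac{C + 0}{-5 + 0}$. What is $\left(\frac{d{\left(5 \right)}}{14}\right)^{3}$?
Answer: $- \frac{1}{2744} \approx -0.00036443$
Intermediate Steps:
$d{\left(C \right)} = - \frac{C}{5}$ ($d{\left(C \right)} = \frac{C}{-5} = C \left(- \frac{1}{5}\right) = - \frac{C}{5}$)
$\left(\frac{d{\left(5 \right)}}{14}\right)^{3} = \left(\frac{\left(- \frac{1}{5}\right) 5}{14}\right)^{3} = \left(\left(-1\right) \frac{1}{14}\right)^{3} = \left(- \frac{1}{14}\right)^{3} = - \frac{1}{2744}$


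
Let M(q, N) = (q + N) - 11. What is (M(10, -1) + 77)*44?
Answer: 3300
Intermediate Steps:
M(q, N) = -11 + N + q (M(q, N) = (N + q) - 11 = -11 + N + q)
(M(10, -1) + 77)*44 = ((-11 - 1 + 10) + 77)*44 = (-2 + 77)*44 = 75*44 = 3300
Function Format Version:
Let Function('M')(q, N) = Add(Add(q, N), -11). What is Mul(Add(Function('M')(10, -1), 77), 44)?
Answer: 3300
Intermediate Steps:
Function('M')(q, N) = Add(-11, N, q) (Function('M')(q, N) = Add(Add(N, q), -11) = Add(-11, N, q))
Mul(Add(Function('M')(10, -1), 77), 44) = Mul(Add(Add(-11, -1, 10), 77), 44) = Mul(Add(-2, 77), 44) = Mul(75, 44) = 3300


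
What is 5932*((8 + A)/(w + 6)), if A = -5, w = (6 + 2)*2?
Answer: 8898/11 ≈ 808.91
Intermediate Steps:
w = 16 (w = 8*2 = 16)
5932*((8 + A)/(w + 6)) = 5932*((8 - 5)/(16 + 6)) = 5932*(3/22) = 8898/11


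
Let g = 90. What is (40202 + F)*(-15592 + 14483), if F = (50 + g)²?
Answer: -66320418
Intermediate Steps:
F = 19600 (F = (50 + 90)² = 140² = 19600)
(40202 + F)*(-15592 + 14483) = (40202 + 19600)*(-15592 + 14483) = 59802*(-1109) = -66320418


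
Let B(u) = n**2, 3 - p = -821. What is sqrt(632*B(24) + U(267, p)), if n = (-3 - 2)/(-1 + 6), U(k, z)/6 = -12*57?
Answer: 4*I*sqrt(217) ≈ 58.924*I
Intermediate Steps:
p = 824 (p = 3 - 1*(-821) = 3 + 821 = 824)
U(k, z) = -4104 (U(k, z) = 6*(-12*57) = 6*(-684) = -4104)
n = -1 (n = -5/5 = -5*1/5 = -1)
B(u) = 1 (B(u) = (-1)**2 = 1)
sqrt(632*B(24) + U(267, p)) = sqrt(632*1 - 4104) = sqrt(632 - 4104) = sqrt(-3472) = 4*I*sqrt(217)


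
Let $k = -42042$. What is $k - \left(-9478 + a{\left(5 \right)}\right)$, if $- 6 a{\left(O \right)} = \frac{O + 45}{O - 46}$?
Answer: $- \frac{4005397}{123} \approx -32564.0$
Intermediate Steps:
$a{\left(O \right)} = - \frac{45 + O}{6 \left(-46 + O\right)}$ ($a{\left(O \right)} = - \frac{\left(O + 45\right) \frac{1}{O - 46}}{6} = - \frac{\left(45 + O\right) \frac{1}{-46 + O}}{6} = - \frac{\frac{1}{-46 + O} \left(45 + O\right)}{6} = - \frac{45 + O}{6 \left(-46 + O\right)}$)
$k - \left(-9478 + a{\left(5 \right)}\right) = -42042 + \left(9478 - \frac{-45 - 5}{6 \left(-46 + 5\right)}\right) = -42042 + \left(9478 - \frac{-45 - 5}{6 \left(-41\right)}\right) = -42042 + \left(9478 - \frac{1}{6} \left(- \frac{1}{41}\right) \left(-50\right)\right) = -42042 + \left(9478 - \frac{25}{123}\right) = -42042 + \frac{1165769}{123} = - \frac{4005397}{123}$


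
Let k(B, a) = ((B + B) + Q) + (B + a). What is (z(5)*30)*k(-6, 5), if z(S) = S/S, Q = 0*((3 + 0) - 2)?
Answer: -390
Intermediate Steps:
Q = 0 (Q = 0*(3 - 2) = 0*1 = 0)
z(S) = 1
k(B, a) = a + 3*B (k(B, a) = ((B + B) + 0) + (B + a) = (2*B + 0) + (B + a) = 2*B + (B + a) = a + 3*B)
(z(5)*30)*k(-6, 5) = (1*30)*(5 + 3*(-6)) = 30*(5 - 18) = 30*(-13) = -390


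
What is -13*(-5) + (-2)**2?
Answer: 69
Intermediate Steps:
-13*(-5) + (-2)**2 = 65 + 4 = 69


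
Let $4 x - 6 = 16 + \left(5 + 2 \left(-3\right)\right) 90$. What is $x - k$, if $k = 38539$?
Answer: $-38556$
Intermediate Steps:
$x = -17$ ($x = \frac{3}{2} + \frac{16 + \left(5 + 2 \left(-3\right)\right) 90}{4} = \frac{3}{2} + \frac{16 + \left(5 - 6\right) 90}{4} = \frac{3}{2} + \frac{16 - 90}{4} = \frac{3}{2} + \frac{1}{4} \left(-74\right) = \frac{3}{2} - \frac{37}{2} = -17$)
$x - k = -17 - 38539 = -38556$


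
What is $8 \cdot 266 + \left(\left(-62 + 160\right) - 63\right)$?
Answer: $2163$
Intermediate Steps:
$8 \cdot 266 + \left(\left(-62 + 160\right) - 63\right) = 2128 + \left(98 - 63\right) = 2128 + 35 = 2163$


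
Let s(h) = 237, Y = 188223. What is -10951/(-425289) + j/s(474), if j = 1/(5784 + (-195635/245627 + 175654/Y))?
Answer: 231355868861671760516/8984596724909991463227 ≈ 0.025750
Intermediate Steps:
j = 46232650821/267415974707117 (j = 1/(5784 + (-195635/245627 + 175654/188223)) = 1/(5784 + 6322358453/46232650821) = 1/(267415974707117/46232650821) = 46232650821/267415974707117 ≈ 0.00017289)
-10951/(-425289) + j/s(474) = -10951/(-425289) + (46232650821/267415974707117)/237 = -10951*(-1/425289) + (46232650821/267415974707117)*(1/237) = 10951/425289 + 15410883607/21125862001862243 = 231355868861671760516/8984596724909991463227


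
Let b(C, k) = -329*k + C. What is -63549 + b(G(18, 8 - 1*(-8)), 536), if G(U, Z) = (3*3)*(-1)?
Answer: -239902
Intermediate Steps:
G(U, Z) = -9 (G(U, Z) = 9*(-1) = -9)
b(C, k) = C - 329*k
-63549 + b(G(18, 8 - 1*(-8)), 536) = -63549 + (-9 - 329*536) = -63549 + (-9 - 176344) = -63549 - 176353 = -239902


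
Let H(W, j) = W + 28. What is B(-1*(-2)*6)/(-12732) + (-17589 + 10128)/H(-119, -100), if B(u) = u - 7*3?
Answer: 31664757/386204 ≈ 81.990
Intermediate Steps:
H(W, j) = 28 + W
B(u) = -21 + u (B(u) = u - 21 = -21 + u)
B(-1*(-2)*6)/(-12732) + (-17589 + 10128)/H(-119, -100) = (-21 - 1*(-2)*6)/(-12732) + (-17589 + 10128)/(28 - 119) = (-21 + 2*6)*(-1/12732) - 7461/(-91) = (-21 + 12)*(-1/12732) - 7461*(-1/91) = -9*(-1/12732) + 7461/91 = 3/4244 + 7461/91 = 31664757/386204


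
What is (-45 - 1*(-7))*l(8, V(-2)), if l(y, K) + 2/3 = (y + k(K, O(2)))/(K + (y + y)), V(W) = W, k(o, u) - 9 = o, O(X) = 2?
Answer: -323/21 ≈ -15.381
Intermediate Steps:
k(o, u) = 9 + o
l(y, K) = -⅔ + (9 + K + y)/(K + 2*y) (l(y, K) = -⅔ + (y + (9 + K))/(K + (y + y)) = -⅔ + (9 + K + y)/(K + 2*y))
(-45 - 1*(-7))*l(8, V(-2)) = (-45 - 1*(-7))*((27 - 2 - 1*8)/(3*(-2 + 2*8))) = (-45 + 7)*((27 - 2 - 8)/(3*(-2 + 16))) = -38*17/(3*14) = -38*17/42 = -323/21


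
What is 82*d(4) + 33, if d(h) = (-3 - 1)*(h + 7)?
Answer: -3575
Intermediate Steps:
d(h) = -28 - 4*h (d(h) = -4*(7 + h) = -28 - 4*h)
82*d(4) + 33 = 82*(-28 - 4*4) + 33 = 82*(-28 - 16) + 33 = 82*(-44) + 33 = -3608 + 33 = -3575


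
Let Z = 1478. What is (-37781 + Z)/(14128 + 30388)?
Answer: -36303/44516 ≈ -0.81550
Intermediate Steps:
(-37781 + Z)/(14128 + 30388) = (-37781 + 1478)/(14128 + 30388) = -36303/44516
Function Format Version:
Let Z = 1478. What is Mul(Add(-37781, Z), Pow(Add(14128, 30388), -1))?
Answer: Rational(-36303, 44516) ≈ -0.81550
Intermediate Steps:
Mul(Add(-37781, Z), Pow(Add(14128, 30388), -1)) = Mul(Add(-37781, 1478), Pow(Add(14128, 30388), -1)) = Mul(-36303, Pow(44516, -1)) = Mul(-36303, Rational(1, 44516)) = Rational(-36303, 44516)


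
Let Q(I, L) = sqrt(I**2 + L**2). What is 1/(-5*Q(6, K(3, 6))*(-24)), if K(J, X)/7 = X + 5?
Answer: sqrt(5965)/715800 ≈ 0.00010790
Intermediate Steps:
K(J, X) = 35 + 7*X (K(J, X) = 7*(X + 5) = 7*(5 + X) = 35 + 7*X)
1/(-5*Q(6, K(3, 6))*(-24)) = 1/(-5*sqrt(6**2 + (35 + 7*6)**2)*(-24)) = 1/(-5*sqrt(36 + (35 + 42)**2)*(-24)) = 1/(-5*sqrt(36 + 77**2)*(-24)) = 1/(-5*sqrt(36 + 5929)*(-24)) = 1/(-5*sqrt(5965)*(-24)) = 1/(120*sqrt(5965)) = sqrt(5965)/715800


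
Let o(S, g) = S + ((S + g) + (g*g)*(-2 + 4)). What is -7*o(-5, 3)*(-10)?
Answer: 770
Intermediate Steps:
o(S, g) = g + 2*S + 2*g² (o(S, g) = S + ((S + g) + g²*2) = S + ((S + g) + 2*g²) = S + (S + g + 2*g²) = g + 2*S + 2*g²)
-7*o(-5, 3)*(-10) = -7*(3 + 2*(-5) + 2*3²)*(-10) = -7*(3 - 10 + 2*9)*(-10) = -7*(3 - 10 + 18)*(-10) = -7*11*(-10) = -77*(-10) = 770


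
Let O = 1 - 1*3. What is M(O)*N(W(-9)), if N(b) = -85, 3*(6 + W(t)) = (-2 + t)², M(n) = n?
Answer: 170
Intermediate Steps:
O = -2 (O = 1 - 3 = -2)
W(t) = -6 + (-2 + t)²/3
M(O)*N(W(-9)) = -2*(-85) = 170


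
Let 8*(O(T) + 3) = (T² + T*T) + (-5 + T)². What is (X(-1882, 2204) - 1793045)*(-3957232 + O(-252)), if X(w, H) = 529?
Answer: 14100299666167/2 ≈ 7.0501e+12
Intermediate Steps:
O(T) = -3 + T²/4 + (-5 + T)²/8 (O(T) = -3 + ((T² + T*T) + (-5 + T)²)/8 = -3 + ((T² + T²) + (-5 + T)²)/8 = -3 + (2*T² + (-5 + T)²)/8 = -3 + ((-5 + T)² + 2*T²)/8 = -3 + (T²/4 + (-5 + T)²/8) = -3 + T²/4 + (-5 + T)²/8)
(X(-1882, 2204) - 1793045)*(-3957232 + O(-252)) = (529 - 1793045)*(-3957232 + (⅛ - 5/4*(-252) + (3/8)*(-252)²)) = -1792516*(-3957232 + (⅛ + 315 + (3/8)*63504)) = -1792516*(-3957232 + (⅛ + 315 + 23814)) = -1792516*(-3957232 + 193033/8) = -1792516*(-31464823/8) = 14100299666167/2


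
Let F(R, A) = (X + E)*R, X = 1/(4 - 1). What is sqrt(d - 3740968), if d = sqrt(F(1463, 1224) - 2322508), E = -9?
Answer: sqrt(-33668712 + 3*I*sqrt(21016686))/3 ≈ 0.39504 + 1934.2*I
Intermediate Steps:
X = 1/3 ≈ 0.33333
F(R, A) = -26*R/3 (F(R, A) = (1/3 - 9)*R = -26*R/3)
d = I*sqrt(21016686)/3 (d = sqrt(-26/3*1463 - 2322508) = sqrt(-38038/3 - 2322508) = sqrt(-7005562/3) = I*sqrt(21016686)/3 ≈ 1528.1*I)
sqrt(d - 3740968) = sqrt(I*sqrt(21016686)/3 - 3740968) = sqrt(-3740968 + I*sqrt(21016686)/3)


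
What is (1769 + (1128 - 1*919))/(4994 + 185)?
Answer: 1978/5179 ≈ 0.38193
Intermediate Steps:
(1769 + (1128 - 1*919))/(4994 + 185) = (1769 + (1128 - 919))/5179 = (1769 + 209)*(1/5179) = 1978*(1/5179) = 1978/5179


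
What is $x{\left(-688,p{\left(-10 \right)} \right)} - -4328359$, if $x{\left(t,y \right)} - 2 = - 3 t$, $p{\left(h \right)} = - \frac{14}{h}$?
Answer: $4330425$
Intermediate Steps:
$x{\left(t,y \right)} = 2 - 3 t$
$x{\left(-688,p{\left(-10 \right)} \right)} - -4328359 = \left(2 - -2064\right) - -4328359 = \left(2 + 2064\right) + 4328359 = 2066 + 4328359 = 4330425$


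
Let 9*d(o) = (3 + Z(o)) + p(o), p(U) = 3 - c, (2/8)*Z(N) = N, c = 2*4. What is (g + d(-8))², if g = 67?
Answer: 323761/81 ≈ 3997.1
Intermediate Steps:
c = 8
Z(N) = 4*N
p(U) = -5 (p(U) = 3 - 1*8 = 3 - 8 = -5)
d(o) = -2/9 + 4*o/9 (d(o) = ((3 + 4*o) - 5)/9 = (-2 + 4*o)/9 = -2/9 + 4*o/9)
(g + d(-8))² = (67 + (-2/9 + (4/9)*(-8)))² = (67 + (-2/9 - 32/9))² = (67 - 34/9)² = (569/9)² = 323761/81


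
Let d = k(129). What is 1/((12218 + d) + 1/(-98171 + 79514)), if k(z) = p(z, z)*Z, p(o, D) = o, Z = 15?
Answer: 18657/264052520 ≈ 7.0656e-5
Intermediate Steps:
k(z) = 15*z (k(z) = z*15 = 15*z)
d = 1935 (d = 15*129 = 1935)
1/((12218 + d) + 1/(-98171 + 79514)) = 1/((12218 + 1935) + 1/(-98171 + 79514)) = 1/(14153 + 1/(-18657)) = 1/(14153 - 1/18657) = 1/(264052520/18657) = 18657/264052520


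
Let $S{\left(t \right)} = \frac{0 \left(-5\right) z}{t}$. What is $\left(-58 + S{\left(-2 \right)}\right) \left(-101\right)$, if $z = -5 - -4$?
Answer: $5858$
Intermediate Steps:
$z = -1$ ($z = -5 + 4 = -1$)
$S{\left(t \right)} = 0$ ($S{\left(t \right)} = \frac{0 \left(-5\right) \left(-1\right)}{t} = \frac{0 \left(-1\right)}{t} = \frac{0}{t} = 0$)
$\left(-58 + S{\left(-2 \right)}\right) \left(-101\right) = \left(-58 + 0\right) \left(-101\right) = \left(-58\right) \left(-101\right) = 5858$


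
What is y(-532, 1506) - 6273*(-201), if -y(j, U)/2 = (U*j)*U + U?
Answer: 2414448165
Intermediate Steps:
y(j, U) = -2*U - 2*j*U**2 (y(j, U) = -2*((U*j)*U + U) = -2*(j*U**2 + U) = -2*(U + j*U**2) = -2*U - 2*j*U**2)
y(-532, 1506) - 6273*(-201) = -2*1506*(1 + 1506*(-532)) - 6273*(-201) = -2*1506*(1 - 801192) - 1*(-1260873) = -2*1506*(-801191) + 1260873 = 2413187292 + 1260873 = 2414448165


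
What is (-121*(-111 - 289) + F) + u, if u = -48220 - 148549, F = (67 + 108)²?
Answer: -117744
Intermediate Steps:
F = 30625 (F = 175² = 30625)
u = -196769
(-121*(-111 - 289) + F) + u = (-121*(-111 - 289) + 30625) - 196769 = (-121*(-400) + 30625) - 196769 = (48400 + 30625) - 196769 = 79025 - 196769 = -117744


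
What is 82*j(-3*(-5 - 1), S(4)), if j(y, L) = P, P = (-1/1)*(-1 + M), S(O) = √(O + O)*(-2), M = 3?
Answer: -164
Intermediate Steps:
S(O) = -2*√2*√O (S(O) = √(2*O)*(-2) = (√2*√O)*(-2) = -2*√2*√O)
P = -2 (P = (-1/1)*(-1 + 3) = -1*1*2 = -1*2 = -2)
j(y, L) = -2
82*j(-3*(-5 - 1), S(4)) = 82*(-2) = -164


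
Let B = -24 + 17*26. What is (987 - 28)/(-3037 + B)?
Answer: -959/2619 ≈ -0.36617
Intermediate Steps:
B = 418 (B = -24 + 442 = 418)
(987 - 28)/(-3037 + B) = (987 - 28)/(-3037 + 418) = 959/(-2619) = 959*(-1/2619) = -959/2619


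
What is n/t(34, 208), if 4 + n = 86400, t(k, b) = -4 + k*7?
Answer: 43198/117 ≈ 369.21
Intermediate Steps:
t(k, b) = -4 + 7*k
n = 86396 (n = -4 + 86400 = 86396)
n/t(34, 208) = 86396/(-4 + 7*34) = 86396/(-4 + 238) = 86396/234 = 86396*(1/234) = 43198/117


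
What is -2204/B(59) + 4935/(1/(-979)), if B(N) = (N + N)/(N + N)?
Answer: -4833569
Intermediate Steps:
B(N) = 1 (B(N) = (2*N)/((2*N)) = (2*N)*(1/(2*N)) = 1)
-2204/B(59) + 4935/(1/(-979)) = -2204/1 + 4935/(1/(-979)) = -2204*1 + 4935/(-1/979) = -2204 + 4935*(-979) = -2204 - 4831365 = -4833569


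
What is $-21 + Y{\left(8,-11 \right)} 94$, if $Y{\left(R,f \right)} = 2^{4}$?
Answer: $1483$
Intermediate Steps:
$Y{\left(R,f \right)} = 16$
$-21 + Y{\left(8,-11 \right)} 94 = -21 + 16 \cdot 94 = -21 + 1504 = 1483$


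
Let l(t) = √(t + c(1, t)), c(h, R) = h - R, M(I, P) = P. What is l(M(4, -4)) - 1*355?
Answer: -354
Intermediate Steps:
l(t) = 1 (l(t) = √(t + (1 - t)) = √1 = 1)
l(M(4, -4)) - 1*355 = 1 - 1*355 = 1 - 355 = -354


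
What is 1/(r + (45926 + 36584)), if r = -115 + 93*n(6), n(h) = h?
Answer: 1/82953 ≈ 1.2055e-5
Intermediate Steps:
r = 443 (r = -115 + 93*6 = -115 + 558 = 443)
1/(r + (45926 + 36584)) = 1/(443 + (45926 + 36584)) = 1/(443 + 82510) = 1/82953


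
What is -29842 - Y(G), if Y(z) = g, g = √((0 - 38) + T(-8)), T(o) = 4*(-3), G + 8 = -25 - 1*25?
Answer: -29842 - 5*I*√2 ≈ -29842.0 - 7.0711*I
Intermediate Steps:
G = -58 (G = -8 + (-25 - 1*25) = -8 + (-25 - 25) = -8 - 50 = -58)
T(o) = -12
g = 5*I*√2 (g = √((0 - 38) - 12) = √(-38 - 12) = √(-50) = 5*I*√2 ≈ 7.0711*I)
Y(z) = 5*I*√2
-29842 - Y(G) = -29842 - 5*I*√2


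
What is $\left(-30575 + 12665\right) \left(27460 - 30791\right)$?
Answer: $59658210$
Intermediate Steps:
$\left(-30575 + 12665\right) \left(27460 - 30791\right) = \left(-17910\right) \left(-3331\right) = 59658210$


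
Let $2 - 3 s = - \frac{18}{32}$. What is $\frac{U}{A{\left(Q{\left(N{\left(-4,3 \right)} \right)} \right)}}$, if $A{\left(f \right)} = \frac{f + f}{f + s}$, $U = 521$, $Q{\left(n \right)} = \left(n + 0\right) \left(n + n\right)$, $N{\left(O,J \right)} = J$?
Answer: $\frac{471505}{1728} \approx 272.86$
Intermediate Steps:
$s = \frac{41}{48}$ ($s = \frac{2}{3} - \frac{\left(-18\right) \frac{1}{32}}{3} = \frac{2}{3} - - \frac{3}{16} = \frac{2}{3} + \frac{3}{16} = \frac{41}{48} \approx 0.85417$)
$Q{\left(n \right)} = 2 n^{2}$ ($Q{\left(n \right)} = n 2 n = 2 n^{2}$)
$A{\left(f \right)} = \frac{2 f}{\frac{41}{48} + f}$ ($A{\left(f \right)} = \frac{f + f}{f + \frac{41}{48}} = \frac{2 f}{\frac{41}{48} + f}$)
$\frac{U}{A{\left(Q{\left(N{\left(-4,3 \right)} \right)} \right)}} = \frac{521}{96 \cdot 2 \cdot 3^{2} \frac{1}{41 + 48 \cdot 2 \cdot 3^{2}}} = \frac{521}{96 \cdot 2 \cdot 9 \frac{1}{41 + 48 \cdot 2 \cdot 9}} = \frac{521}{96 \cdot 18 \frac{1}{41 + 48 \cdot 18}} = \frac{521}{96 \cdot 18 \frac{1}{41 + 864}} = \frac{521}{96 \cdot 18 \cdot \frac{1}{905}} = \frac{521}{\frac{1728}{905}} = 521 \cdot \frac{905}{1728} = \frac{471505}{1728}$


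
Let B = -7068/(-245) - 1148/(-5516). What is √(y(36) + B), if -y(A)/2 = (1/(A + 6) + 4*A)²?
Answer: I*√70952113062590/41370 ≈ 203.61*I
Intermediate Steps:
y(A) = -2*(1/(6 + A) + 4*A)² (y(A) = -2*(1/(A + 6) + 4*A)² = -2*(1/(6 + A) + 4*A)²)
B = 1402441/48265 (B = -7068*(-1/245) - 1148*(-1/5516) = 7068/245 + 41/197 = 1402441/48265 ≈ 29.057)
√(y(36) + B) = √(-2*(1 + 4*36² + 24*36)²/(6 + 36)² + 1402441/48265) = √(-2*(1 + 4*1296 + 864)²/42² + 1402441/48265) = √(-2*1/1764*(1 + 5184 + 864)² + 1402441/48265) = √(-2*1/1764*6049² + 1402441/48265) = √(-2*1/1764*36590401 + 1402441/48265) = √(-36590401/882 + 1402441/48265) = √(-36016301047/868770) = I*√70952113062590/41370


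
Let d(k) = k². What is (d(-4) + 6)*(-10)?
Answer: -220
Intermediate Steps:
(d(-4) + 6)*(-10) = ((-4)² + 6)*(-10) = (16 + 6)*(-10) = 22*(-10) = -220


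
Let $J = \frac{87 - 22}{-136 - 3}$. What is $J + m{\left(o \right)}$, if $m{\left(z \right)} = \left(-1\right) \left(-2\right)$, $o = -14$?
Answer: $\frac{213}{139} \approx 1.5324$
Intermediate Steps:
$J = - \frac{65}{139}$ ($J = \frac{65}{-139} = 65 \left(- \frac{1}{139}\right) = - \frac{65}{139} \approx -0.46763$)
$m{\left(z \right)} = 2$
$J + m{\left(o \right)} = - \frac{65}{139} + 2 = \frac{213}{139}$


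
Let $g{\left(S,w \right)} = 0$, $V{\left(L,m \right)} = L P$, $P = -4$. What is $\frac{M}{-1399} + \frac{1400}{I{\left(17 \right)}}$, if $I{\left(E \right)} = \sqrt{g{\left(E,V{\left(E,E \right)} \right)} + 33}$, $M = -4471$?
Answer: $\frac{4471}{1399} + \frac{1400 \sqrt{33}}{33} \approx 246.9$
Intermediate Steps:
$V{\left(L,m \right)} = - 4 L$ ($V{\left(L,m \right)} = L \left(-4\right) = - 4 L$)
$I{\left(E \right)} = \sqrt{33}$ ($I{\left(E \right)} = \sqrt{0 + 33} = \sqrt{33}$)
$\frac{M}{-1399} + \frac{1400}{I{\left(17 \right)}} = - \frac{4471}{-1399} + \frac{1400}{\sqrt{33}} = \left(-4471\right) \left(- \frac{1}{1399}\right) + 1400 \frac{\sqrt{33}}{33} = \frac{4471}{1399} + \frac{1400 \sqrt{33}}{33}$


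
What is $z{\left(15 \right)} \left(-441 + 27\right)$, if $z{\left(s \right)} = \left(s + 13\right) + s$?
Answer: $-17802$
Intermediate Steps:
$z{\left(s \right)} = 13 + 2 s$ ($z{\left(s \right)} = \left(13 + s\right) + s = 13 + 2 s$)
$z{\left(15 \right)} \left(-441 + 27\right) = \left(13 + 2 \cdot 15\right) \left(-441 + 27\right) = \left(13 + 30\right) \left(-414\right) = 43 \left(-414\right) = -17802$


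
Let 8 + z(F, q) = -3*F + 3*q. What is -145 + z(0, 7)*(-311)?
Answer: -4188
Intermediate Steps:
z(F, q) = -8 - 3*F + 3*q (z(F, q) = -8 + (-3*F + 3*q) = -8 - 3*F + 3*q)
-145 + z(0, 7)*(-311) = -145 + (-8 - 3*0 + 3*7)*(-311) = -145 + (-8 + 0 + 21)*(-311) = -145 + 13*(-311) = -145 - 4043 = -4188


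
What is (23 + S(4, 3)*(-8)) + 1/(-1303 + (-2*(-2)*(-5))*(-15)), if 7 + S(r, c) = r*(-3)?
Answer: 175524/1003 ≈ 175.00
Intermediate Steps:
S(r, c) = -7 - 3*r (S(r, c) = -7 + r*(-3) = -7 - 3*r)
(23 + S(4, 3)*(-8)) + 1/(-1303 + (-2*(-2)*(-5))*(-15)) = (23 + (-7 - 3*4)*(-8)) + 1/(-1303 + (-2*(-2)*(-5))*(-15)) = (23 + (-7 - 12)*(-8)) + 1/(-1303 + (4*(-5))*(-15)) = (23 - 19*(-8)) + 1/(-1303 - 20*(-15)) = (23 + 152) + 1/(-1303 + 300) = 175 + 1/(-1003) = 175 - 1/1003 = 175524/1003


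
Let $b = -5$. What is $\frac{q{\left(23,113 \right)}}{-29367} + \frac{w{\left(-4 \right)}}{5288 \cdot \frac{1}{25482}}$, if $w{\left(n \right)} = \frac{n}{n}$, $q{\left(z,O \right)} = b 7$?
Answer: $\frac{374257487}{77646348} \approx 4.82$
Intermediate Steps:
$q{\left(z,O \right)} = -35$ ($q{\left(z,O \right)} = \left(-5\right) 7 = -35$)
$w{\left(n \right)} = 1$
$\frac{q{\left(23,113 \right)}}{-29367} + \frac{w{\left(-4 \right)}}{5288 \cdot \frac{1}{25482}} = - \frac{35}{-29367} + 1 \frac{1}{5288 \cdot \frac{1}{25482}} = \left(-35\right) \left(- \frac{1}{29367}\right) + 1 \frac{1}{5288 \cdot \frac{1}{25482}} = \frac{35}{29367} + 1 \frac{1}{\frac{2644}{12741}} = \frac{35}{29367} + 1 \cdot \frac{12741}{2644} = \frac{35}{29367} + \frac{12741}{2644} = \frac{374257487}{77646348}$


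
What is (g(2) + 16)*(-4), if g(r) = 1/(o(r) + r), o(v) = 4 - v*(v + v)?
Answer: -62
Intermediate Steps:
o(v) = 4 - 2*v**2 (o(v) = 4 - v*2*v = 4 - 2*v**2)
g(r) = 1/(4 + r - 2*r**2) (g(r) = 1/((4 - 2*r**2) + r) = 1/(4 + r - 2*r**2))
(g(2) + 16)*(-4) = (1/(4 + 2 - 2*2**2) + 16)*(-4) = (1/(4 + 2 - 2*4) + 16)*(-4) = (1/(4 + 2 - 8) + 16)*(-4) = (1/(-2) + 16)*(-4) = (-1/2 + 16)*(-4) = (31/2)*(-4) = -62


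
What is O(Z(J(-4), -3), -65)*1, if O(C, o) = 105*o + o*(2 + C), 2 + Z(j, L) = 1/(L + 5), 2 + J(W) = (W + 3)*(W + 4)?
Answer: -13715/2 ≈ -6857.5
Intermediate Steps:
J(W) = -2 + (3 + W)*(4 + W) (J(W) = -2 + (W + 3)*(W + 4) = -2 + (3 + W)*(4 + W))
Z(j, L) = -2 + 1/(5 + L) (Z(j, L) = -2 + 1/(L + 5) = -2 + 1/(5 + L))
O(Z(J(-4), -3), -65)*1 = -65*(107 + (-9 - 2*(-3))/(5 - 3))*1 = -65*(107 + (-9 + 6)/2)*1 = -65*(107 + (½)*(-3))*1 = -65*(107 - 3/2)*1 = -65*211/2*1 = -13715/2*1 = -13715/2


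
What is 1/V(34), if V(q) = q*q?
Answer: 1/1156 ≈ 0.00086505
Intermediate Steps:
V(q) = q²
1/V(34) = 1/(34²) = 1/1156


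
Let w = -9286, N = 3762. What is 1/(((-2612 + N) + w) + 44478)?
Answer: 1/36342 ≈ 2.7516e-5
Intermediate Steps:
1/(((-2612 + N) + w) + 44478) = 1/(((-2612 + 3762) - 9286) + 44478) = 1/((1150 - 9286) + 44478) = 1/(-8136 + 44478) = 1/36342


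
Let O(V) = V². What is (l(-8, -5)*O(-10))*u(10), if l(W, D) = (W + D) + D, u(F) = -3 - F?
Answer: 23400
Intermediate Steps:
l(W, D) = W + 2*D (l(W, D) = (D + W) + D = W + 2*D)
(l(-8, -5)*O(-10))*u(10) = ((-8 + 2*(-5))*(-10)²)*(-3 - 1*10) = ((-8 - 10)*100)*(-3 - 10) = -18*100*(-13) = -1800*(-13) = 23400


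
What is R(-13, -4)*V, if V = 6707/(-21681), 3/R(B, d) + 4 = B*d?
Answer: -6707/346896 ≈ -0.019334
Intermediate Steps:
R(B, d) = 3/(-4 + B*d)
V = -6707/21681 (V = 6707*(-1/21681) = -6707/21681 ≈ -0.30935)
R(-13, -4)*V = (3/(-4 - 13*(-4)))*(-6707/21681) = (3/(-4 + 52))*(-6707/21681) = (3/48)*(-6707/21681) = (3*(1/48))*(-6707/21681) = (1/16)*(-6707/21681) = -6707/346896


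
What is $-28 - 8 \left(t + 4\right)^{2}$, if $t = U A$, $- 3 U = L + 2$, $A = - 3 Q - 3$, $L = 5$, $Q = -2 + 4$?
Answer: $-5028$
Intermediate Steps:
$Q = 2$
$A = -9$ ($A = \left(-3\right) 2 - 3 = -6 - 3 = -9$)
$U = - \frac{7}{3}$ ($U = - \frac{5 + 2}{3} = \left(- \frac{1}{3}\right) 7 = - \frac{7}{3} \approx -2.3333$)
$t = 21$ ($t = \left(- \frac{7}{3}\right) \left(-9\right) = 21$)
$-28 - 8 \left(t + 4\right)^{2} = -28 - 8 \left(21 + 4\right)^{2} = -28 - 8 \cdot 25^{2} = -28 - 5000 = -5028$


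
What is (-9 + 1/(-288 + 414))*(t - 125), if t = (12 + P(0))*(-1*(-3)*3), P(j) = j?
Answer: 19261/126 ≈ 152.86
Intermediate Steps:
t = 108 (t = (12 + 0)*(-1*(-3)*3) = 12*(3*3) = 12*9 = 108)
(-9 + 1/(-288 + 414))*(t - 125) = (-9 + 1/(-288 + 414))*(108 - 125) = (-9 + 1/126)*(-17) = -1133/126*(-17) = 19261/126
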